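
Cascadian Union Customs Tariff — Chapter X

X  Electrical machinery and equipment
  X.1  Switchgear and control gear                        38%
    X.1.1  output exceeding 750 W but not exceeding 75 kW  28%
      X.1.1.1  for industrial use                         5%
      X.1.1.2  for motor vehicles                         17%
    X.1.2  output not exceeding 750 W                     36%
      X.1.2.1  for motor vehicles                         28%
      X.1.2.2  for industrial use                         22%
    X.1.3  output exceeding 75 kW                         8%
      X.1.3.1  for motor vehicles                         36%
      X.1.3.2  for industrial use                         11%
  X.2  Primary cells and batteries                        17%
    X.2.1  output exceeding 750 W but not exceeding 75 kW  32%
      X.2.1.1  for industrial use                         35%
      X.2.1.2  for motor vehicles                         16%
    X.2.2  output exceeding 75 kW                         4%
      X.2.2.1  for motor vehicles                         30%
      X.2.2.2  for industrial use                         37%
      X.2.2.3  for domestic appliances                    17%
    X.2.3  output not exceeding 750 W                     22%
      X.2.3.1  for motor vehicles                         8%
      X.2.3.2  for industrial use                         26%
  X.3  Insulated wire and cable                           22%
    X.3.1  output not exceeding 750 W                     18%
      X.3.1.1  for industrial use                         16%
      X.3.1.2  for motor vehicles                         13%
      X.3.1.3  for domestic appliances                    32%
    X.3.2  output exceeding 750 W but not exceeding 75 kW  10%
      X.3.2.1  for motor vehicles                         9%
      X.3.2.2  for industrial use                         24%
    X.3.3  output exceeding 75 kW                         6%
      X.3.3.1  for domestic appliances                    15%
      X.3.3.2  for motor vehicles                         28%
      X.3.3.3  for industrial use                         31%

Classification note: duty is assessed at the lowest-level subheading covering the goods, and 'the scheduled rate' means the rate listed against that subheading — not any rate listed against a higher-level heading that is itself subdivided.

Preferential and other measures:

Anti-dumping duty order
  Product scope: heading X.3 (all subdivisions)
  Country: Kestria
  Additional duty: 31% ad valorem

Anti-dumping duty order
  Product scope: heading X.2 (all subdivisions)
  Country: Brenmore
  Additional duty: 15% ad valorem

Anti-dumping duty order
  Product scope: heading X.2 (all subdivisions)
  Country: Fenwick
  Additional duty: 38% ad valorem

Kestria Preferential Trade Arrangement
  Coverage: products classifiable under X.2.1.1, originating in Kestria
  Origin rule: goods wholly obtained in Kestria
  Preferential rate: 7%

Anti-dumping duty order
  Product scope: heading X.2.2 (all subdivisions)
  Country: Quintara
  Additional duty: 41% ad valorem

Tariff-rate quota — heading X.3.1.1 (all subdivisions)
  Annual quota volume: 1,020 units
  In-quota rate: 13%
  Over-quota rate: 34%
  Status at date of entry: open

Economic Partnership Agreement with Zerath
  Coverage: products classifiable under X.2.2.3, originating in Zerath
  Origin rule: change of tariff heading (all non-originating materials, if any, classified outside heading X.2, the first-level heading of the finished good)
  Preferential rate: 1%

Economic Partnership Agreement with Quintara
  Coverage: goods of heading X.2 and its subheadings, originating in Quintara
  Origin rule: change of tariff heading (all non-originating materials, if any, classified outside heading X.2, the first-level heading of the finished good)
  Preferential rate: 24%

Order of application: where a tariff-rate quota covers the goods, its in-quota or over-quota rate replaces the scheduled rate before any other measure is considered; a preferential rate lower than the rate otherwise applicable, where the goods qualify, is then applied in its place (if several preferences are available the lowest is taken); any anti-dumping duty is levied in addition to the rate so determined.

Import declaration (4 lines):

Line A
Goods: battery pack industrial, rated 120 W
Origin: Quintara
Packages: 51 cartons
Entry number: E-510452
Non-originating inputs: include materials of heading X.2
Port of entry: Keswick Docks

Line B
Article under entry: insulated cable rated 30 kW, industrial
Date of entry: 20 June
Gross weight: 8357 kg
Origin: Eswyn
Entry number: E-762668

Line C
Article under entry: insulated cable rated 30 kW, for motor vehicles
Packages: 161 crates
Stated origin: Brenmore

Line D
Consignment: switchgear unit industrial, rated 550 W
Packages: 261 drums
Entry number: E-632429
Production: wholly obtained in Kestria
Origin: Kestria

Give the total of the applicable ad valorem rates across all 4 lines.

81%

Line A: battery pack → X.2; rated 120 W → X.2.3; industrial → X.2.3.2. Scheduled 26%. Quintara agreement on X.2: CTH not met. → 26%.
Line B: insulated cable → X.3; rated 30 kW → X.3.2; industrial → X.3.2.2. Scheduled 24%. No special measure applies. → 24%.
Line C: insulated cable → X.3; rated 30 kW → X.3.2; for motor vehicles → X.3.2.1. Scheduled 9%. No special measure applies. → 9%.
Line D: switchgear unit → X.1; rated 550 W → X.1.2; industrial → X.1.2.2. Scheduled 22%. Kestria agreement on X.2.1.1: X.1.2.2 not covered. → 22%.
Sum: 26% + 24% + 9% + 22% = 81%.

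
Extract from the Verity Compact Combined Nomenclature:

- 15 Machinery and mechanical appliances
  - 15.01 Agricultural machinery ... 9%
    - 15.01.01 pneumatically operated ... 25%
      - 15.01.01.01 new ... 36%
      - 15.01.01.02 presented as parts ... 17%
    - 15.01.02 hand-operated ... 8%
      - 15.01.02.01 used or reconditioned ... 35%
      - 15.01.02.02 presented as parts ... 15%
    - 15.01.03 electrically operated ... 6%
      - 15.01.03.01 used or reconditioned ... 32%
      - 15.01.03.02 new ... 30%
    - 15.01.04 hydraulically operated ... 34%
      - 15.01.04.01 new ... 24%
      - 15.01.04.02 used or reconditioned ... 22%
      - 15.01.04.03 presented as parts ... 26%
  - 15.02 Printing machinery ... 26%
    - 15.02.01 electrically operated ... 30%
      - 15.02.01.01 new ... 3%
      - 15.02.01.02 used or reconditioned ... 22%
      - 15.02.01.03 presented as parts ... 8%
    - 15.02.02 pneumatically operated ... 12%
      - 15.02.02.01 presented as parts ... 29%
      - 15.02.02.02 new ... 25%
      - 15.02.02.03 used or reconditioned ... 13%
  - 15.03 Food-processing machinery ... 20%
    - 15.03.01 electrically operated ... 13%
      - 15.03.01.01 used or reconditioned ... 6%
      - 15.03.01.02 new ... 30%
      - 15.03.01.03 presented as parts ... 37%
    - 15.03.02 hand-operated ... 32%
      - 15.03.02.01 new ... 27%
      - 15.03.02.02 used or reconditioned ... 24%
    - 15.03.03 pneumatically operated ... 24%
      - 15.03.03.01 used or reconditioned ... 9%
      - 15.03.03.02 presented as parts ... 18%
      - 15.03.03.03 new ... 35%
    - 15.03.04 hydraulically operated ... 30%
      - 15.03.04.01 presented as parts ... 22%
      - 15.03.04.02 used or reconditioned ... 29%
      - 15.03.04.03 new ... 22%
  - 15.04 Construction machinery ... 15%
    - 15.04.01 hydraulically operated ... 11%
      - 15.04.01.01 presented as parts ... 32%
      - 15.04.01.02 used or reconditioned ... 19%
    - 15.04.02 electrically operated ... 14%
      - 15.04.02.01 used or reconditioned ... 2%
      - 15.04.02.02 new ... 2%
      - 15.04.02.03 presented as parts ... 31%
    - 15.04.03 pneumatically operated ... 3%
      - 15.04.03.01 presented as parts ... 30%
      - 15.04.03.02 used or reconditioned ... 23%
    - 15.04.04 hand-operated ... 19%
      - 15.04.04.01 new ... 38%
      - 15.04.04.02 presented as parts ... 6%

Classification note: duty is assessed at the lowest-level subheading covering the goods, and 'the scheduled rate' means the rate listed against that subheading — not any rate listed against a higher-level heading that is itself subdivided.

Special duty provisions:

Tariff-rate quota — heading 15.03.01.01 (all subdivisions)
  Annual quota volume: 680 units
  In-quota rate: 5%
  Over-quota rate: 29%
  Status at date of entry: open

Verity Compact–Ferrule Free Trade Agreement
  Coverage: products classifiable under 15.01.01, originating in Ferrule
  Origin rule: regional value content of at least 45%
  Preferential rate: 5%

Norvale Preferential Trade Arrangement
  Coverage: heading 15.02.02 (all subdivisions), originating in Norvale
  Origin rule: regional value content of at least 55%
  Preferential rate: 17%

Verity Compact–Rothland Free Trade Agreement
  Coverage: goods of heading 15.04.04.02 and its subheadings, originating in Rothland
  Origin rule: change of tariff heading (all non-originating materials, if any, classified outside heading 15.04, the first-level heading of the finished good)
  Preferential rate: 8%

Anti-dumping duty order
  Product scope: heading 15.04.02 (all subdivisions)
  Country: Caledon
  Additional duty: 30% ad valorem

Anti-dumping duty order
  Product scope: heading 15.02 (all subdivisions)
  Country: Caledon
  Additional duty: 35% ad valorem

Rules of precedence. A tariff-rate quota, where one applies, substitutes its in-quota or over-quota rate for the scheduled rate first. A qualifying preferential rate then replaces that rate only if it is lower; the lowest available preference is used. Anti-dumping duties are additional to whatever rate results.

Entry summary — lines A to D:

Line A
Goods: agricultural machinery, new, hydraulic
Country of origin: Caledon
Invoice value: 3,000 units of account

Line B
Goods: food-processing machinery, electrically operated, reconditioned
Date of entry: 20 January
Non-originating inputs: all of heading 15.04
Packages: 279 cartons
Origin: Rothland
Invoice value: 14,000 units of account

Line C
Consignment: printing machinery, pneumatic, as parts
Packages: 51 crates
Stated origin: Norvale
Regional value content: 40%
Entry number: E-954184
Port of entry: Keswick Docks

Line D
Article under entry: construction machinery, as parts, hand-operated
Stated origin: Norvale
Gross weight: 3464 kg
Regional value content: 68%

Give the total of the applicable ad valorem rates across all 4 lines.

Line A: agricultural → 15.01; hydraulic → 15.01.04; new → 15.01.04.01. Scheduled 24%. No special measure applies. → 24%.
Line B: food-processing → 15.03; electrically operated → 15.03.01; reconditioned → 15.03.01.01. Scheduled 6%. quota on 15.03.01.01 open → in-quota 5%; Rothland agreement on 15.04.04.02: 15.03.01.01 not covered. → 5%.
Line C: printing → 15.02; pneumatic → 15.02.02; as parts → 15.02.02.01. Scheduled 29%. Norvale agreement on 15.02.02: RVC < 55%. → 29%.
Line D: construction → 15.04; hand-operated → 15.04.04; as parts → 15.04.04.02. Scheduled 6%. Norvale agreement on 15.02.02: 15.04.04.02 not covered. → 6%.
Sum: 24% + 5% + 29% + 6% = 64%.

64%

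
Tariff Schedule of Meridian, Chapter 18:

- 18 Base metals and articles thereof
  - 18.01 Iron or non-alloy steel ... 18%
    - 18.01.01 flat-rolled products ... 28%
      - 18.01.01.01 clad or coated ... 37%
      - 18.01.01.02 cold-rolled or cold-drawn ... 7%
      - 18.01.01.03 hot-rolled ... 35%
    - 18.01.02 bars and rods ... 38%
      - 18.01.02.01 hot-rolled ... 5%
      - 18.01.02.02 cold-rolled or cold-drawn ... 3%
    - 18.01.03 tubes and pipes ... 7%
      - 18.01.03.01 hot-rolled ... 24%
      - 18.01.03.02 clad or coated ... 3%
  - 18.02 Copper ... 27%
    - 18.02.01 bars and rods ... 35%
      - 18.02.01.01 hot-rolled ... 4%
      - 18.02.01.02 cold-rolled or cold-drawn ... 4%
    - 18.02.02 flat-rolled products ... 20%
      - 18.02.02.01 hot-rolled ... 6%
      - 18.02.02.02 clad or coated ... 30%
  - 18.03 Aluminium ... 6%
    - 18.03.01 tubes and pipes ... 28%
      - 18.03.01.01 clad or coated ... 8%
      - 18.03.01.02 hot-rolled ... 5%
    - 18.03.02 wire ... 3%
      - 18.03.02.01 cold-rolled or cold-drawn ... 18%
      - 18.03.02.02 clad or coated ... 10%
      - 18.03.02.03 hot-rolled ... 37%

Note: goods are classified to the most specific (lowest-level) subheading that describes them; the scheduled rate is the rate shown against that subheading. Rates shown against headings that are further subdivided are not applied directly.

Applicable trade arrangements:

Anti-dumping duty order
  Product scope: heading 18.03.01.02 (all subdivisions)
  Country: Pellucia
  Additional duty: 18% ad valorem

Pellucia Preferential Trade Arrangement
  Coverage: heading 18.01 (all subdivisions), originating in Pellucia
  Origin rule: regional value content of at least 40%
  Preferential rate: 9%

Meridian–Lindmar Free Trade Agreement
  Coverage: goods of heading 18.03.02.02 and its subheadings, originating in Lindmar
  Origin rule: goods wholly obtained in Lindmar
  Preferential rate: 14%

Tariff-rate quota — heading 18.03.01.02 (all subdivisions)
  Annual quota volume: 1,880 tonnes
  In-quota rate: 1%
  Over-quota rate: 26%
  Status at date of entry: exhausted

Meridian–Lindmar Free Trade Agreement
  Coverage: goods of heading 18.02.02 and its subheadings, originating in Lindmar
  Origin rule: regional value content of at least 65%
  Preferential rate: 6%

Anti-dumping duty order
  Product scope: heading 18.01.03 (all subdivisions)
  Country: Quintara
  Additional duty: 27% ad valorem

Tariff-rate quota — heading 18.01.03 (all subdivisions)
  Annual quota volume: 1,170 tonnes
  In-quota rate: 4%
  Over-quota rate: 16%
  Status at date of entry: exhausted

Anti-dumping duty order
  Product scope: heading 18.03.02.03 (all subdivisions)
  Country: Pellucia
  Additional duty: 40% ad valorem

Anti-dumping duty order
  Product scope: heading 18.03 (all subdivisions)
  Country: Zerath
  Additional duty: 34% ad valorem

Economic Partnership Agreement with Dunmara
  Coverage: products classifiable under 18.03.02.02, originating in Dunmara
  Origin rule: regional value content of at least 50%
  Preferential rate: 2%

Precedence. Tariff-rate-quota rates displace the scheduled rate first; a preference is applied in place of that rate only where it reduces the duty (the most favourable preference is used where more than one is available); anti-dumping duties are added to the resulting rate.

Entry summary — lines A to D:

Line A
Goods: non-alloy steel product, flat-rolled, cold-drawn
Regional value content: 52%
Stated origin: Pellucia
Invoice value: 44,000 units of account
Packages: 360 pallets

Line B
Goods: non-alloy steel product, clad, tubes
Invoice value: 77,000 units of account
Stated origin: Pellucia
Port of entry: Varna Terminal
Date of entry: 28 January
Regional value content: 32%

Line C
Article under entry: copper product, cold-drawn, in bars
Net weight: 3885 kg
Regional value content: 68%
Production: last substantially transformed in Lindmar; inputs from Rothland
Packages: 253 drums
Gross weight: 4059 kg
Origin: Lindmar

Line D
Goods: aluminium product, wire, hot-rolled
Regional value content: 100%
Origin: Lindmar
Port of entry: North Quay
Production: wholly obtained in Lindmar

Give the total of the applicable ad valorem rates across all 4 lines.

64%

Line A: non-alloy steel → 18.01; flat-rolled → 18.01.01; cold-drawn → 18.01.01.02. Scheduled 7%. Pellucia agreement on 18.01: RVC ≥ 40% → 9% available; preference 9% not lower than 7% → no reduction. → 7%.
Line B: non-alloy steel → 18.01; tubes → 18.01.03; clad → 18.01.03.02. Scheduled 3%. quota on 18.01.03 exhausted → over-quota 16%; Pellucia agreement on 18.01: RVC < 40%. → 16%.
Line C: copper → 18.02; in bars → 18.02.01; cold-drawn → 18.02.01.02. Scheduled 4%. Lindmar agreement on 18.03.02.02: 18.02.01.02 not covered; Lindmar agreement on 18.02.02: 18.02.01.02 not covered. → 4%.
Line D: aluminium → 18.03; wire → 18.03.02; hot-rolled → 18.03.02.03. Scheduled 37%. Lindmar agreement on 18.03.02.02: 18.03.02.03 not covered; Lindmar agreement on 18.02.02: 18.03.02.03 not covered. → 37%.
Sum: 7% + 16% + 4% + 37% = 64%.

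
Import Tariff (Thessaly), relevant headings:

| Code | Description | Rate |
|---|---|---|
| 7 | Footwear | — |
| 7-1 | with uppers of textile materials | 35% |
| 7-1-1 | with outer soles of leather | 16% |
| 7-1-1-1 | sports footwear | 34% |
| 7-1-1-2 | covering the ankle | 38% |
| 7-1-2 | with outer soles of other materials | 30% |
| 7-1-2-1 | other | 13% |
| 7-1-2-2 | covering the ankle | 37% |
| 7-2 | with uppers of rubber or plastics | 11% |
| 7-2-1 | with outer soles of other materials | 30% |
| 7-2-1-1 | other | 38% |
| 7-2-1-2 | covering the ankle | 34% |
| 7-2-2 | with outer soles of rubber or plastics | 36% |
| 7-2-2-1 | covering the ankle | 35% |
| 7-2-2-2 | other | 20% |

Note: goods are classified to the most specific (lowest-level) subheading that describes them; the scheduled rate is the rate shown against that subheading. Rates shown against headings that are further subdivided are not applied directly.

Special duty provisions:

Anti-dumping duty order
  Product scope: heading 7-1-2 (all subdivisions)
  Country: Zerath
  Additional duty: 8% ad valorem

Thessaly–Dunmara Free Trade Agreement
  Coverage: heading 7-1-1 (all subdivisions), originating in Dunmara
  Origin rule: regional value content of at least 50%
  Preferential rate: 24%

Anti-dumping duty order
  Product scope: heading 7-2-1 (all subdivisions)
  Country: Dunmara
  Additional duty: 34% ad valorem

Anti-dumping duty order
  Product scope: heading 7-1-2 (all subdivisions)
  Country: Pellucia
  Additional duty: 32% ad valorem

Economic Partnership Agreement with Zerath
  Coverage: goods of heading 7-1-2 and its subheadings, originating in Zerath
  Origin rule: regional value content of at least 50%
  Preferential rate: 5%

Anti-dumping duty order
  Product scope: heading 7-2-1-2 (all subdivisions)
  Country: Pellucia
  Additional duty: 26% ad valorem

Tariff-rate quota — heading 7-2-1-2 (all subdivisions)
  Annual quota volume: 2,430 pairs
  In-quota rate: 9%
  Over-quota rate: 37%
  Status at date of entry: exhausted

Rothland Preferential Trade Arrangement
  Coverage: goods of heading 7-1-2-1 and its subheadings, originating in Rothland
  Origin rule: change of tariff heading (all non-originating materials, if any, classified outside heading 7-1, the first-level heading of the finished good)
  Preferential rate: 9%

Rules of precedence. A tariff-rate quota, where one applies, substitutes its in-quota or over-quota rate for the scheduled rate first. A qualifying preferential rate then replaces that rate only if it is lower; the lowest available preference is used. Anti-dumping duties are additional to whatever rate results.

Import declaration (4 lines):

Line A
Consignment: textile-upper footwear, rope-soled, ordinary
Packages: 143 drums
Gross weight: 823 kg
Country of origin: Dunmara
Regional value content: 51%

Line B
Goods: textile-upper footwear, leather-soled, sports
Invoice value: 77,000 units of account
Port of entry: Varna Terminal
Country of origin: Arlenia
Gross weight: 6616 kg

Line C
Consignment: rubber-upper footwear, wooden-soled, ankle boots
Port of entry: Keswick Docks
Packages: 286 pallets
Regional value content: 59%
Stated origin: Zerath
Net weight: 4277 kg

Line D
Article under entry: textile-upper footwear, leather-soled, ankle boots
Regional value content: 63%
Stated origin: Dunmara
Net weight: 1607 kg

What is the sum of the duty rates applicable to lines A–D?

Line A: textile-upper → 7-1; rope-soled → 7-1-2; ordinary → 7-1-2-1. Scheduled 13%. Dunmara agreement on 7-1-1: 7-1-2-1 not covered. → 13%.
Line B: textile-upper → 7-1; leather-soled → 7-1-1; sports → 7-1-1-1. Scheduled 34%. No special measure applies. → 34%.
Line C: rubber-upper → 7-2; wooden-soled → 7-2-1; ankle boots → 7-2-1-2. Scheduled 34%. quota on 7-2-1-2 exhausted → over-quota 37%; Zerath agreement on 7-1-2: 7-2-1-2 not covered. → 37%.
Line D: textile-upper → 7-1; leather-soled → 7-1-1; ankle boots → 7-1-1-2. Scheduled 38%. Dunmara agreement on 7-1-1: RVC ≥ 50% → 24% available; preferential 24%. → 24%.
Sum: 13% + 34% + 37% + 24% = 108%.

108%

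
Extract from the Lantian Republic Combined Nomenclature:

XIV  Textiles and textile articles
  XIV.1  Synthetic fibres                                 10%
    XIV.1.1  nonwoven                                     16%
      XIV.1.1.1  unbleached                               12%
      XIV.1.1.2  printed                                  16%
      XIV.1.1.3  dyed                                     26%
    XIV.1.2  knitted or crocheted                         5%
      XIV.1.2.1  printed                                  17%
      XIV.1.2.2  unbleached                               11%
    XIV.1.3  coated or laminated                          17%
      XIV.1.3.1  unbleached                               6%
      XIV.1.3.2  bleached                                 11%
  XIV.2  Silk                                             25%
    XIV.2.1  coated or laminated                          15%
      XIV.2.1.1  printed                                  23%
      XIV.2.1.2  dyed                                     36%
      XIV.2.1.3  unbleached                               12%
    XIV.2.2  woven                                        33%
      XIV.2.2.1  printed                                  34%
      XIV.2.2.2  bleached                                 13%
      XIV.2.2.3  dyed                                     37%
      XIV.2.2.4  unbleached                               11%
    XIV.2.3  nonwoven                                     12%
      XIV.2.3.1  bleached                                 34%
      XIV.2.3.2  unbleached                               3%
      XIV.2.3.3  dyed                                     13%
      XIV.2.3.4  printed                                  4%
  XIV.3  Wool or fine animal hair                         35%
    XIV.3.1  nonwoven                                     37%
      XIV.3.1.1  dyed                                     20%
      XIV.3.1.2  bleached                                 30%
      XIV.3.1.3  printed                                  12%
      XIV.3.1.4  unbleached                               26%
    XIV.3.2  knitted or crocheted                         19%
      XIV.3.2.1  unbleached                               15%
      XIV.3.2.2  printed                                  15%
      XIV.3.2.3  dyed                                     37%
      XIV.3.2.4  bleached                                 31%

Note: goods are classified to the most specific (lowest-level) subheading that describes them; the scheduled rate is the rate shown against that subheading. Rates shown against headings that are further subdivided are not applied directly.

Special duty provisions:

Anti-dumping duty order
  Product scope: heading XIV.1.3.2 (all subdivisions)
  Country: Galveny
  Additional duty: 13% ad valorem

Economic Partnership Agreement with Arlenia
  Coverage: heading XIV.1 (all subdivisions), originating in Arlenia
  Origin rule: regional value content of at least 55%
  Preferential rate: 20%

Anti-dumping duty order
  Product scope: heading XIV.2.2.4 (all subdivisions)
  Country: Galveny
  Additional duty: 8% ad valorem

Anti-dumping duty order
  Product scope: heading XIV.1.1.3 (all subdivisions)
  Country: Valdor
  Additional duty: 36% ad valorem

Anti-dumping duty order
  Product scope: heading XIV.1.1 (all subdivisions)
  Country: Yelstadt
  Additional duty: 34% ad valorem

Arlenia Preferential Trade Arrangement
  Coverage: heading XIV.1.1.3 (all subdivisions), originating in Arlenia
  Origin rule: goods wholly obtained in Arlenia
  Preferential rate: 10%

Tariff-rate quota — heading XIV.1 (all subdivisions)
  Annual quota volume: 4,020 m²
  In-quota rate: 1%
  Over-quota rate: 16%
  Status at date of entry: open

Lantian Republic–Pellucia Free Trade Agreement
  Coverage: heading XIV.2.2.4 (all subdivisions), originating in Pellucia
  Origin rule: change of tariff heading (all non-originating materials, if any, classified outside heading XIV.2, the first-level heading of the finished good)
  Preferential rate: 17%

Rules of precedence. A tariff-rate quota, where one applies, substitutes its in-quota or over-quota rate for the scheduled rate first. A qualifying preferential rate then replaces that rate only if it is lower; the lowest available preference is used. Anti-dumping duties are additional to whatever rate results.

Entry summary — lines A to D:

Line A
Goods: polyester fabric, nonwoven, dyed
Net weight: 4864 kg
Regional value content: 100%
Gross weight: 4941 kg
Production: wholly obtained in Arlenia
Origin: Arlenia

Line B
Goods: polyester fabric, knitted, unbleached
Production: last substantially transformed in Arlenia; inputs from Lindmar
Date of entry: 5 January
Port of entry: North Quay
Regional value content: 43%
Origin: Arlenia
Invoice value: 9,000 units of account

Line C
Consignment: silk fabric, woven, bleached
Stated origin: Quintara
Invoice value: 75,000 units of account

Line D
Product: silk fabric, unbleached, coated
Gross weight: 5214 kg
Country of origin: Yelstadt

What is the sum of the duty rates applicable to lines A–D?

Line A: polyester → XIV.1; nonwoven → XIV.1.1; dyed → XIV.1.1.3. Scheduled 26%. quota on XIV.1 open → in-quota 1%; Arlenia agreement on XIV.1: RVC ≥ 55% → 20% available; Arlenia agreement on XIV.1.1.3: wholly obtained → 10% available; preference 10% not lower than 1% → no reduction. → 1%.
Line B: polyester → XIV.1; knitted → XIV.1.2; unbleached → XIV.1.2.2. Scheduled 11%. quota on XIV.1 open → in-quota 1%; Arlenia agreement on XIV.1: RVC < 55%; Arlenia agreement on XIV.1.1.3: XIV.1.2.2 not covered. → 1%.
Line C: silk → XIV.2; woven → XIV.2.2; bleached → XIV.2.2.2. Scheduled 13%. No special measure applies. → 13%.
Line D: silk → XIV.2; coated → XIV.2.1; unbleached → XIV.2.1.3. Scheduled 12%. No special measure applies. → 12%.
Sum: 1% + 1% + 13% + 12% = 27%.

27%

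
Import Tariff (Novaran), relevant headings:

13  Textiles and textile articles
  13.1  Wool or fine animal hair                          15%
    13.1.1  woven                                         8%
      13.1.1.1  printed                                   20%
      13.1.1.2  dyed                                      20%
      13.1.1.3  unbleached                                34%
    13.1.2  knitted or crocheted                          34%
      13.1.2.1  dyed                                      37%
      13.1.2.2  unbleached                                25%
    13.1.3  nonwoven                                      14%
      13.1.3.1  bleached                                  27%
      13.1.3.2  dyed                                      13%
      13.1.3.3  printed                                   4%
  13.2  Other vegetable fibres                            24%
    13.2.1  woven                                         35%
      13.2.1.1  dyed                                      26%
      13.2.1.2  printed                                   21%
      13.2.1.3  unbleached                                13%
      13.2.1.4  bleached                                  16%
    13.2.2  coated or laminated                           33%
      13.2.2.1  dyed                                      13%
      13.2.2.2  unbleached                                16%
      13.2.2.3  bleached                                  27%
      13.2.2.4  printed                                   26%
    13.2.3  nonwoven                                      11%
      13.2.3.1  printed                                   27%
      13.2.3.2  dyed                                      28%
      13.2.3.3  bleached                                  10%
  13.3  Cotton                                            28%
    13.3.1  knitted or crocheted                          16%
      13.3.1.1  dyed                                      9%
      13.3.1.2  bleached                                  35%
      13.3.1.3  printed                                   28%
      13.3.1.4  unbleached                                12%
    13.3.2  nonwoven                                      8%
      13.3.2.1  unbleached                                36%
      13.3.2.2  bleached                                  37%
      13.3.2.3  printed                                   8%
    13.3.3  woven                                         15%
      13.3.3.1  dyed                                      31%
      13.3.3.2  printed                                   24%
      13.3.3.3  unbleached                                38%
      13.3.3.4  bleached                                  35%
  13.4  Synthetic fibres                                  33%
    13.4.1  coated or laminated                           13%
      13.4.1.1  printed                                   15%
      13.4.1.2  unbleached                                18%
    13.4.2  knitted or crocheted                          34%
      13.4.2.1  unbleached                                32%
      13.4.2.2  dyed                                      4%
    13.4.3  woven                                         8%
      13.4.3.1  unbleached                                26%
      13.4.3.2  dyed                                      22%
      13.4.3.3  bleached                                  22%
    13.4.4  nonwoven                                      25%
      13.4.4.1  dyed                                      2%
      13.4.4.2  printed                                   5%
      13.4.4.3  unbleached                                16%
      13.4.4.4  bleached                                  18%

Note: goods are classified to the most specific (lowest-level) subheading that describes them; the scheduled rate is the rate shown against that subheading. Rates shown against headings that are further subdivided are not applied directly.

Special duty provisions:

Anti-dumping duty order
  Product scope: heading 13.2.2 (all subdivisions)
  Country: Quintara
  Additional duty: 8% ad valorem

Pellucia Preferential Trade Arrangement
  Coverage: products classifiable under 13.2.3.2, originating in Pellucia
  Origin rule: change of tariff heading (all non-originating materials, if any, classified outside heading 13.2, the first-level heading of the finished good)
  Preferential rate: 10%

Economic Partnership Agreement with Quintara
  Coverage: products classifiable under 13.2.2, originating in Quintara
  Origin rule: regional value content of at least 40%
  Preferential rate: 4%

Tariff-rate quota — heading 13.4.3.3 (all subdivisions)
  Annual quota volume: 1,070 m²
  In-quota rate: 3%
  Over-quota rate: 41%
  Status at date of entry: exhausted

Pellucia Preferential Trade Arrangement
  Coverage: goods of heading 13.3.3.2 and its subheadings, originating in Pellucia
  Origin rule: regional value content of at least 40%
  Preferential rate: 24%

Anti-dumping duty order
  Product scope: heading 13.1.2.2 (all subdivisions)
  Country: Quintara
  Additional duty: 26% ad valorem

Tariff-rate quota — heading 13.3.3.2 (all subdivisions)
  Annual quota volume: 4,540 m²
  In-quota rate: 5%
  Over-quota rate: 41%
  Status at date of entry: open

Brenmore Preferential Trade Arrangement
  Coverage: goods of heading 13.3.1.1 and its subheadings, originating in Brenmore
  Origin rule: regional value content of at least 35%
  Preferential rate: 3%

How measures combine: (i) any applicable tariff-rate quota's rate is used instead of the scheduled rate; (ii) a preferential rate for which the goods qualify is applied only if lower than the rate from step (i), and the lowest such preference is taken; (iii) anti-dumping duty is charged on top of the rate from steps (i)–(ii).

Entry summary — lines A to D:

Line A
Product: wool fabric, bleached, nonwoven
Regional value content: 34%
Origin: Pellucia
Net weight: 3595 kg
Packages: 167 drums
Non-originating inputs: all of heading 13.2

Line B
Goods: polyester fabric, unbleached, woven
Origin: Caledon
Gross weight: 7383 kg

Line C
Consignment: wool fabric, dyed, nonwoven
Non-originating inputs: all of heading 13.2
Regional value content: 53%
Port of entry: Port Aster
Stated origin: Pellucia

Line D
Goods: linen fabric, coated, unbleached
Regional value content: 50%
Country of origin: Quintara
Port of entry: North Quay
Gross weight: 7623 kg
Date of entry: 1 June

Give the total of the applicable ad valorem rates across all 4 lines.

Line A: wool → 13.1; nonwoven → 13.1.3; bleached → 13.1.3.1. Scheduled 27%. Pellucia agreement on 13.2.3.2: 13.1.3.1 not covered; Pellucia agreement on 13.3.3.2: 13.1.3.1 not covered. → 27%.
Line B: polyester → 13.4; woven → 13.4.3; unbleached → 13.4.3.1. Scheduled 26%. No special measure applies. → 26%.
Line C: wool → 13.1; nonwoven → 13.1.3; dyed → 13.1.3.2. Scheduled 13%. Pellucia agreement on 13.2.3.2: 13.1.3.2 not covered; Pellucia agreement on 13.3.3.2: 13.1.3.2 not covered. → 13%.
Line D: linen → 13.2; coated → 13.2.2; unbleached → 13.2.2.2. Scheduled 16%. Quintara agreement on 13.2.2: RVC ≥ 40% → 4% available; preferential 4%; anti-dumping (Quintara, 13.2.2): +8%; total 4% + 8% = 12%. → 12%.
Sum: 27% + 26% + 13% + 12% = 78%.

78%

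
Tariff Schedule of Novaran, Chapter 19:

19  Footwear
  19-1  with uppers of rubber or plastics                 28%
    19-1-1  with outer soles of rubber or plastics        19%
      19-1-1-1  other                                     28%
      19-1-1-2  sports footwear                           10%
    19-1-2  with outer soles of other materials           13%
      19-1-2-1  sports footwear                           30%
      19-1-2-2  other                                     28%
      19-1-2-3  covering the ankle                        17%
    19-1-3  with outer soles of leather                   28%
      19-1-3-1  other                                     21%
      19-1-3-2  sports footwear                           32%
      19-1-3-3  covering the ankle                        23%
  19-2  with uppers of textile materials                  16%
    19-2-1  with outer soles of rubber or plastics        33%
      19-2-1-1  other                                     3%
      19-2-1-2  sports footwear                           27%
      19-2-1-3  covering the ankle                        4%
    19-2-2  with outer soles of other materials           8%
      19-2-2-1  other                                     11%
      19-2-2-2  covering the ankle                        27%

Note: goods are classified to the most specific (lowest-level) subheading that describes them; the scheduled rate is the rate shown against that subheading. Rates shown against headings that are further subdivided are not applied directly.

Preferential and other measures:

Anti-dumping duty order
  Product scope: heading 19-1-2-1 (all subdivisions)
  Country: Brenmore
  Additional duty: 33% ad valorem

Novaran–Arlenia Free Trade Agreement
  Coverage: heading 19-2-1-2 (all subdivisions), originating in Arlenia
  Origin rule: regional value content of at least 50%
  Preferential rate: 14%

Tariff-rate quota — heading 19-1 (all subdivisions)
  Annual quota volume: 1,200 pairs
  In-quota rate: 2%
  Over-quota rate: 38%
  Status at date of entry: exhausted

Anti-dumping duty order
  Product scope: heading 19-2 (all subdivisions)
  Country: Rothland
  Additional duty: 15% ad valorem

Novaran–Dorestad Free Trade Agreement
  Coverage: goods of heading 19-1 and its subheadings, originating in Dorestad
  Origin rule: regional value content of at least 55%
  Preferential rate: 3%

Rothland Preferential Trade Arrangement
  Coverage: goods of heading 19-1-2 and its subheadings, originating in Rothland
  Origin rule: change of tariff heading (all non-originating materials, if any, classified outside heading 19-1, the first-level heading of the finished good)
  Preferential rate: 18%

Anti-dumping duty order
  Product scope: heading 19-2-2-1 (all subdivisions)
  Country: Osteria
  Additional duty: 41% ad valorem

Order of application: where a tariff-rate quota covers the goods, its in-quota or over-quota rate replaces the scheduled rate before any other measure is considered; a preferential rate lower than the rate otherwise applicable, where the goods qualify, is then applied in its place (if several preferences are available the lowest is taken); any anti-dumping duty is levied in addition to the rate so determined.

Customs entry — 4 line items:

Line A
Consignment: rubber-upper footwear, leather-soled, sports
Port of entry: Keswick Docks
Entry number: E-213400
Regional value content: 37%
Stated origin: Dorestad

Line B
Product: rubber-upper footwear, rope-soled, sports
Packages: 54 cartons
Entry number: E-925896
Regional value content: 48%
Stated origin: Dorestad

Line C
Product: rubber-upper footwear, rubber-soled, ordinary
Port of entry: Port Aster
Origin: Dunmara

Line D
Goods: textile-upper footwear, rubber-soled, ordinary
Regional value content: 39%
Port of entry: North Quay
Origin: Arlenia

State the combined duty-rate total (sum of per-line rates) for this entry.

Line A: rubber-upper → 19-1; leather-soled → 19-1-3; sports → 19-1-3-2. Scheduled 32%. quota on 19-1 exhausted → over-quota 38%; Dorestad agreement on 19-1: RVC < 55%. → 38%.
Line B: rubber-upper → 19-1; rope-soled → 19-1-2; sports → 19-1-2-1. Scheduled 30%. quota on 19-1 exhausted → over-quota 38%; Dorestad agreement on 19-1: RVC < 55%. → 38%.
Line C: rubber-upper → 19-1; rubber-soled → 19-1-1; ordinary → 19-1-1-1. Scheduled 28%. quota on 19-1 exhausted → over-quota 38%. → 38%.
Line D: textile-upper → 19-2; rubber-soled → 19-2-1; ordinary → 19-2-1-1. Scheduled 3%. Arlenia agreement on 19-2-1-2: 19-2-1-1 not covered. → 3%.
Sum: 38% + 38% + 38% + 3% = 117%.

117%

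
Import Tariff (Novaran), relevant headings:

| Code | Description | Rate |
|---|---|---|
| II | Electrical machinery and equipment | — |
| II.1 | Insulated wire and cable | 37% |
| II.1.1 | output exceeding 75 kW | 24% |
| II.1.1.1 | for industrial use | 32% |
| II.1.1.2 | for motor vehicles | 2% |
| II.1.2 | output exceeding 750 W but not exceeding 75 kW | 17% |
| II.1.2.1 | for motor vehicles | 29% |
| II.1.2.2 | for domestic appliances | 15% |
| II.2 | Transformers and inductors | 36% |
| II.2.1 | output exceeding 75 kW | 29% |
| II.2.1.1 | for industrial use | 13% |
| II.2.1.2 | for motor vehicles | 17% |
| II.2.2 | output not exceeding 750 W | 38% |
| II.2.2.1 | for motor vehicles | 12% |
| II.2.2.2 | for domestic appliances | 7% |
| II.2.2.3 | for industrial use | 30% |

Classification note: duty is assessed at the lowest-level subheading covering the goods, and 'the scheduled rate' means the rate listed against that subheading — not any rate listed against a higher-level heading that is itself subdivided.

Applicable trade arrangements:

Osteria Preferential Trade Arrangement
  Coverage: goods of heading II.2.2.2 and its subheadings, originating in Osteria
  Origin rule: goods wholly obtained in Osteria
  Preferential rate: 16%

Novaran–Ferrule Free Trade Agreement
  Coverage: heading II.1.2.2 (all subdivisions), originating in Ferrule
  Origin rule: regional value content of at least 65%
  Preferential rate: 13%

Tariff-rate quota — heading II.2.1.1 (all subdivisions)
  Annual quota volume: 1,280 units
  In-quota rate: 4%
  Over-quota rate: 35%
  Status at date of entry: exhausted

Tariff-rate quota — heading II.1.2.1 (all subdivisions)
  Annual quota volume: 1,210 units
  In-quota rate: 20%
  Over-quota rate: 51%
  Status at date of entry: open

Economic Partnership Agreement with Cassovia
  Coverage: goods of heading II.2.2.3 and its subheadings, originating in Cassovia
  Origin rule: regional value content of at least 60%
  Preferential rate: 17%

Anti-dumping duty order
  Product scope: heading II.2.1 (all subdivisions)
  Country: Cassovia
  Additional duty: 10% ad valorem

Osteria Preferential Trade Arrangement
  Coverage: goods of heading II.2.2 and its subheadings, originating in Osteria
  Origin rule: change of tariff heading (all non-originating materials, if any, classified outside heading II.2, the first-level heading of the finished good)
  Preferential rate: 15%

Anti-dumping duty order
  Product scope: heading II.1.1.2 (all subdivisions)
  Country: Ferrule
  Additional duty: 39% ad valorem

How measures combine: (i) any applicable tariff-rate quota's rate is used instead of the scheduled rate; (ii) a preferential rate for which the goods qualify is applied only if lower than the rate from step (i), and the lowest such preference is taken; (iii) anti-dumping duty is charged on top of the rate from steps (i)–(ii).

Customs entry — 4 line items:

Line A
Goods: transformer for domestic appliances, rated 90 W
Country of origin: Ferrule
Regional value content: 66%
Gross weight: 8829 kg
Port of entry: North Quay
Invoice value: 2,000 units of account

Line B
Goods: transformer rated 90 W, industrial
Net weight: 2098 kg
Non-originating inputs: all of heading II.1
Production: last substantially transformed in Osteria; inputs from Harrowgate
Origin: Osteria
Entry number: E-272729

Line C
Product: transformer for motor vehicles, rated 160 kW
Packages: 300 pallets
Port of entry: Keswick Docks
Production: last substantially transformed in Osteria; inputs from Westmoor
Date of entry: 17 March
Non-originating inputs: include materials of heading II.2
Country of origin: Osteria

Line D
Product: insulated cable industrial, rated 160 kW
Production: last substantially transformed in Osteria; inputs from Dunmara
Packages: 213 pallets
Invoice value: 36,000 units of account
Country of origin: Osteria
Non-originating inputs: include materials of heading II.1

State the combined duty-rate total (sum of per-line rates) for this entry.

71%

Line A: transformer → II.2; rated 90 W → II.2.2; for domestic appliances → II.2.2.2. Scheduled 7%. Ferrule agreement on II.1.2.2: II.2.2.2 not covered. → 7%.
Line B: transformer → II.2; rated 90 W → II.2.2; industrial → II.2.2.3. Scheduled 30%. Osteria agreement on II.2.2.2: II.2.2.3 not covered; Osteria agreement on II.2.2: CTH met → 15% available; preferential 15%. → 15%.
Line C: transformer → II.2; rated 160 kW → II.2.1; for motor vehicles → II.2.1.2. Scheduled 17%. Osteria agreement on II.2.2.2: II.2.1.2 not covered; Osteria agreement on II.2.2: II.2.1.2 not covered. → 17%.
Line D: insulated cable → II.1; rated 160 kW → II.1.1; industrial → II.1.1.1. Scheduled 32%. Osteria agreement on II.2.2.2: II.1.1.1 not covered; Osteria agreement on II.2.2: II.1.1.1 not covered. → 32%.
Sum: 7% + 15% + 17% + 32% = 71%.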